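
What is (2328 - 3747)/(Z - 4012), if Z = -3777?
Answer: 1419/7789 ≈ 0.18218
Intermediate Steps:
(2328 - 3747)/(Z - 4012) = (2328 - 3747)/(-3777 - 4012) = -1419/(-7789) = -1419*(-1/7789) = 1419/7789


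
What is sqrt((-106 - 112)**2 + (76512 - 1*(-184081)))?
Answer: sqrt(308117) ≈ 555.08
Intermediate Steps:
sqrt((-106 - 112)**2 + (76512 - 1*(-184081))) = sqrt((-218)**2 + (76512 + 184081)) = sqrt(47524 + 260593) = sqrt(308117)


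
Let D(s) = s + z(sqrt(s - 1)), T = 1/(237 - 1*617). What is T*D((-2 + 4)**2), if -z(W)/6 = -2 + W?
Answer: -4/95 + 3*sqrt(3)/190 ≈ -0.014757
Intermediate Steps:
T = -1/380 (T = 1/(237 - 617) = 1/(-380) = -1/380 ≈ -0.0026316)
z(W) = 12 - 6*W (z(W) = -6*(-2 + W) = 12 - 6*W)
D(s) = 12 + s - 6*sqrt(-1 + s) (D(s) = s + (12 - 6*sqrt(s - 1)) = s + (12 - 6*sqrt(-1 + s)) = 12 + s - 6*sqrt(-1 + s))
T*D((-2 + 4)**2) = -(12 + (-2 + 4)**2 - 6*sqrt(-1 + (-2 + 4)**2))/380 = -(12 + 2**2 - 6*sqrt(-1 + 2**2))/380 = -(12 + 4 - 6*sqrt(-1 + 4))/380 = -(12 + 4 - 6*sqrt(3))/380 = -(16 - 6*sqrt(3))/380 = -4/95 + 3*sqrt(3)/190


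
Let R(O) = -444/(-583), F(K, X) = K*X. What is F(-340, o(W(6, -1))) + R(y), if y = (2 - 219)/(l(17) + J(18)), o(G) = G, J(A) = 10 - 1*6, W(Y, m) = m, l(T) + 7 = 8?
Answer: 198664/583 ≈ 340.76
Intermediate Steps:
l(T) = 1 (l(T) = -7 + 8 = 1)
J(A) = 4 (J(A) = 10 - 6 = 4)
y = -217/5 (y = (2 - 219)/(1 + 4) = -217/5 ≈ -43.400)
R(O) = 444/583 (R(O) = -444*(-1/583) = 444/583)
F(-340, o(W(6, -1))) + R(y) = -340*(-1) + 444/583 = 340 + 444/583 = 198664/583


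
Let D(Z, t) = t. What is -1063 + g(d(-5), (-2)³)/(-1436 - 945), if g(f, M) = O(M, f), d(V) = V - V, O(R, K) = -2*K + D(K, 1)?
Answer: -2531004/2381 ≈ -1063.0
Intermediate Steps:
O(R, K) = 1 - 2*K (O(R, K) = -2*K + 1 = 1 - 2*K)
d(V) = 0
g(f, M) = 1 - 2*f
-1063 + g(d(-5), (-2)³)/(-1436 - 945) = -1063 + (1 - 2*0)/(-1436 - 945) = -1063 + (1 + 0)/(-2381) = -1063 + 1*(-1/2381) = -1063 - 1/2381 = -2531004/2381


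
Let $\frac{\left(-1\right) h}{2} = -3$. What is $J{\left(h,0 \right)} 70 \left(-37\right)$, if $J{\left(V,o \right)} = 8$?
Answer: $-20720$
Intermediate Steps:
$h = 6$ ($h = \left(-2\right) \left(-3\right) = 6$)
$J{\left(h,0 \right)} 70 \left(-37\right) = 8 \cdot 70 \left(-37\right) = 560 \left(-37\right) = -20720$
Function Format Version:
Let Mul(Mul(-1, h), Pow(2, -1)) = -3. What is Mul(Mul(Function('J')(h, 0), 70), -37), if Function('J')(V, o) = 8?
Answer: -20720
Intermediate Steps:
h = 6 (h = Mul(-2, -3) = 6)
Mul(Mul(Function('J')(h, 0), 70), -37) = Mul(Mul(8, 70), -37) = Mul(560, -37) = -20720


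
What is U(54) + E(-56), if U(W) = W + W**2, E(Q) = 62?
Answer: 3032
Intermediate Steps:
U(54) + E(-56) = 54*(1 + 54) + 62 = 54*55 + 62 = 2970 + 62 = 3032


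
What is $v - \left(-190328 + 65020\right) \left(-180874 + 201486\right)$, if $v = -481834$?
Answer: $2582366662$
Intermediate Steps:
$v - \left(-190328 + 65020\right) \left(-180874 + 201486\right) = -481834 - \left(-190328 + 65020\right) \left(-180874 + 201486\right) = -481834 - \left(-125308\right) 20612 = -481834 - -2582848496 = -481834 + 2582848496 = 2582366662$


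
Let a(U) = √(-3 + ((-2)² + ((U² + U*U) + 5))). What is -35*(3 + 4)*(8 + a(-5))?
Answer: -1960 - 490*√14 ≈ -3793.4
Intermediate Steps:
a(U) = √(6 + 2*U²) (a(U) = √(-3 + (4 + ((U² + U²) + 5))) = √(-3 + (4 + (2*U² + 5))) = √(-3 + (4 + (5 + 2*U²))) = √(-3 + (9 + 2*U²)) = √(6 + 2*U²))
-35*(3 + 4)*(8 + a(-5)) = -35*(3 + 4)*(8 + √(6 + 2*(-5)²)) = -245*(8 + √(6 + 2*25)) = -245*(8 + √(6 + 50)) = -245*(8 + √56) = -245*(8 + 2*√14) = -35*(56 + 14*√14) = -1960 - 490*√14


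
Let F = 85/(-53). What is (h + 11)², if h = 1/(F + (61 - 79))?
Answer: 129413376/1079521 ≈ 119.88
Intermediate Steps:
F = -85/53 (F = 85*(-1/53) = -85/53 ≈ -1.6038)
h = -53/1039 (h = 1/(-85/53 + (61 - 79)) = 1/(-85/53 - 18) = 1/(-1039/53) = -53/1039 ≈ -0.051011)
(h + 11)² = (-53/1039 + 11)² = (11376/1039)² = 129413376/1079521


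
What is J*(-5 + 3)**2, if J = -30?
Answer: -120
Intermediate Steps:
J*(-5 + 3)**2 = -30*(-5 + 3)**2 = -30*(-2)**2 = -30*4 = -120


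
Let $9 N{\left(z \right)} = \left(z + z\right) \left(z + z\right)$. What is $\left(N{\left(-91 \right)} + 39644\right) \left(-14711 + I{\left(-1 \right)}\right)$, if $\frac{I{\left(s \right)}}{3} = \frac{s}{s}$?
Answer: $- \frac{5734943360}{9} \approx -6.3722 \cdot 10^{8}$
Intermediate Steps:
$N{\left(z \right)} = \frac{4 z^{2}}{9}$ ($N{\left(z \right)} = \frac{\left(z + z\right) \left(z + z\right)}{9} = \frac{2 z 2 z}{9} = \frac{4 z^{2}}{9}$)
$I{\left(s \right)} = 3$ ($I{\left(s \right)} = 3 \frac{s}{s} = 3 \cdot 1 = 3$)
$\left(N{\left(-91 \right)} + 39644\right) \left(-14711 + I{\left(-1 \right)}\right) = \left(\frac{4 \left(-91\right)^{2}}{9} + 39644\right) \left(-14711 + 3\right) = \left(\frac{4}{9} \cdot 8281 + 39644\right) \left(-14708\right) = \left(\frac{33124}{9} + 39644\right) \left(-14708\right) = \frac{389920}{9} \left(-14708\right) = - \frac{5734943360}{9}$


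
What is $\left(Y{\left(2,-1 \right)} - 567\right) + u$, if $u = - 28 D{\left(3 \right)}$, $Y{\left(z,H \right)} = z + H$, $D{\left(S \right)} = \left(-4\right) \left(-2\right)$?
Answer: $-790$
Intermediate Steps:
$D{\left(S \right)} = 8$
$Y{\left(z,H \right)} = H + z$
$u = -224$ ($u = \left(-28\right) 8 = -224$)
$\left(Y{\left(2,-1 \right)} - 567\right) + u = \left(\left(-1 + 2\right) - 567\right) - 224 = \left(1 - 567\right) - 224 = -566 - 224 = -790$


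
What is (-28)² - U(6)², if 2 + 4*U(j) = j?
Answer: 783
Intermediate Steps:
U(j) = -½ + j/4
(-28)² - U(6)² = (-28)² - (-½ + (¼)*6)² = 784 - (-½ + 3/2)² = 784 - 1*1² = 784 - 1*1 = 784 - 1 = 783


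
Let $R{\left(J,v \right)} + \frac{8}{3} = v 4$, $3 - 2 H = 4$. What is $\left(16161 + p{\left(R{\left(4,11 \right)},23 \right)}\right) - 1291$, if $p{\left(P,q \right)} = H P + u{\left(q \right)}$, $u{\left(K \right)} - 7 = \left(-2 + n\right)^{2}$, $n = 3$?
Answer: $\frac{44572}{3} \approx 14857.0$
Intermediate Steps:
$H = - \frac{1}{2}$ ($H = \frac{3}{2} - 2 = - \frac{1}{2} \approx -0.5$)
$u{\left(K \right)} = 8$ ($u{\left(K \right)} = 7 + \left(-2 + 3\right)^{2} = 7 + 1^{2} = 7 + 1 = 8$)
$R{\left(J,v \right)} = - \frac{8}{3} + 4 v$ ($R{\left(J,v \right)} = - \frac{8}{3} + v 4 = - \frac{8}{3} + 4 v$)
$p{\left(P,q \right)} = 8 - \frac{P}{2}$ ($p{\left(P,q \right)} = - \frac{P}{2} + 8 = 8 - \frac{P}{2}$)
$\left(16161 + p{\left(R{\left(4,11 \right)},23 \right)}\right) - 1291 = \left(16161 + \left(8 - \frac{- \frac{8}{3} + 4 \cdot 11}{2}\right)\right) - 1291 = \left(16161 + \left(8 - \frac{- \frac{8}{3} + 44}{2}\right)\right) - 1291 = \left(16161 + \left(8 - \frac{62}{3}\right)\right) - 1291 = \left(16161 - \frac{38}{3}\right) - 1291 = \frac{48445}{3} - 1291 = \frac{44572}{3}$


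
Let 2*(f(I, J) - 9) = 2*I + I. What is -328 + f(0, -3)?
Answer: -319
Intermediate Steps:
f(I, J) = 9 + 3*I/2 (f(I, J) = 9 + (2*I + I)/2 = 9 + (3*I)/2 = 9 + 3*I/2)
-328 + f(0, -3) = -328 + (9 + (3/2)*0) = -328 + (9 + 0) = -328 + 9 = -319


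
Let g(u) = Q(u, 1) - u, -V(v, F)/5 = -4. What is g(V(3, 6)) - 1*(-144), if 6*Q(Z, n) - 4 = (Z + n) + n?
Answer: 385/3 ≈ 128.33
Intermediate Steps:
V(v, F) = 20 (V(v, F) = -5*(-4) = 20)
Q(Z, n) = ⅔ + n/3 + Z/6 (Q(Z, n) = ⅔ + ((Z + n) + n)/6 = ⅔ + (Z + 2*n)/6 = ⅔ + (n/3 + Z/6) = ⅔ + n/3 + Z/6)
g(u) = 1 - 5*u/6 (g(u) = (⅔ + (⅓)*1 + u/6) - u = (⅔ + ⅓ + u/6) - u = (1 + u/6) - u = 1 - 5*u/6)
g(V(3, 6)) - 1*(-144) = (1 - ⅚*20) - 1*(-144) = (1 - 50/3) + 144 = -47/3 + 144 = 385/3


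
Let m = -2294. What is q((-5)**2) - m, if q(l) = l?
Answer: 2319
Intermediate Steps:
q((-5)**2) - m = (-5)**2 - 1*(-2294) = 25 + 2294 = 2319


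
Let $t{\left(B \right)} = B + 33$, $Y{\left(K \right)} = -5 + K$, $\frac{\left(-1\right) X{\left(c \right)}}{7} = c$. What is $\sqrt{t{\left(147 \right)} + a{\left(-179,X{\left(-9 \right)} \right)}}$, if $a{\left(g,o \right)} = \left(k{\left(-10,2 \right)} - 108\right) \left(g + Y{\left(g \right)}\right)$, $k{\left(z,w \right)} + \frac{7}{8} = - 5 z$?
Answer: $\frac{3 \sqrt{38314}}{4} \approx 146.8$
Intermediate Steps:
$X{\left(c \right)} = - 7 c$
$k{\left(z,w \right)} = - \frac{7}{8} - 5 z$
$a{\left(g,o \right)} = \frac{2355}{8} - \frac{471 g}{4}$ ($a{\left(g,o \right)} = \left(\left(- \frac{7}{8} - -50\right) - 108\right) \left(g + \left(-5 + g\right)\right) = \left(\left(- \frac{7}{8} + 50\right) - 108\right) \left(-5 + 2 g\right) = \left(\frac{393}{8} - 108\right) \left(-5 + 2 g\right) = - \frac{471 \left(-5 + 2 g\right)}{8} = \frac{2355}{8} - \frac{471 g}{4}$)
$t{\left(B \right)} = 33 + B$
$\sqrt{t{\left(147 \right)} + a{\left(-179,X{\left(-9 \right)} \right)}} = \sqrt{\left(33 + 147\right) + \left(\frac{2355}{8} - - \frac{84309}{4}\right)} = \sqrt{180 + \left(\frac{2355}{8} + \frac{84309}{4}\right)} = \sqrt{180 + \frac{170973}{8}} = \sqrt{\frac{172413}{8}} = \frac{3 \sqrt{38314}}{4}$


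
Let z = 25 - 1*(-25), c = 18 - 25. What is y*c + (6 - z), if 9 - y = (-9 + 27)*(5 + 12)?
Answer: 2035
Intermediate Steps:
y = -297 (y = 9 - (-9 + 27)*(5 + 12) = 9 - 18*17 = 9 - 1*306 = 9 - 306 = -297)
c = -7
z = 50 (z = 25 + 25 = 50)
y*c + (6 - z) = -297*(-7) + (6 - 1*50) = 2079 + (6 - 50) = 2079 - 44 = 2035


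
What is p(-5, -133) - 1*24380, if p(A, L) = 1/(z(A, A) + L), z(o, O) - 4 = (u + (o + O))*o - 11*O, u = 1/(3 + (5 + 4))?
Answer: -7143352/293 ≈ -24380.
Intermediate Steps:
u = 1/12 (u = 1/(3 + 9) = 1/12 ≈ 0.083333)
z(o, O) = 4 - 11*O + o*(1/12 + O + o) (z(o, O) = 4 + ((1/12 + (o + O))*o - 11*O) = 4 + ((1/12 + (O + o))*o - 11*O) = 4 + ((1/12 + O + o)*o - 11*O) = 4 + (o*(1/12 + O + o) - 11*O) = 4 + (-11*O + o*(1/12 + O + o)) = 4 - 11*O + o*(1/12 + O + o))
p(A, L) = 1/(4 + L + 2*A**2 - 131*A/12) (p(A, L) = 1/((4 + A**2 - 11*A + A/12 + A*A) + L) = 1/((4 + A**2 - 11*A + A/12 + A**2) + L) = 1/((4 + 2*A**2 - 131*A/12) + L) = 1/(4 + L + 2*A**2 - 131*A/12))
p(-5, -133) - 1*24380 = 12/(48 - 131*(-5) + 12*(-133) + 24*(-5)**2) - 1*24380 = 12/(48 + 655 - 1596 + 24*25) - 24380 = 12/(48 + 655 - 1596 + 600) - 24380 = 12/(-293) - 24380 = 12*(-1/293) - 24380 = -12/293 - 24380 = -7143352/293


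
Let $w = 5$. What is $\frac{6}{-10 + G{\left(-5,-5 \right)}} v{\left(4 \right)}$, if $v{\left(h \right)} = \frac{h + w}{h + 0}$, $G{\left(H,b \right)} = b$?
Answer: $- \frac{9}{10} \approx -0.9$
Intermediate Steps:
$v{\left(h \right)} = \frac{5 + h}{h}$ ($v{\left(h \right)} = \frac{h + 5}{h + 0} = \frac{5 + h}{h}$)
$\frac{6}{-10 + G{\left(-5,-5 \right)}} v{\left(4 \right)} = \frac{6}{-10 - 5} \frac{5 + 4}{4} = \frac{6}{-15} \cdot \frac{1}{4} \cdot 9 = 6 \left(- \frac{1}{15}\right) \frac{9}{4} = \left(- \frac{2}{5}\right) \frac{9}{4} = - \frac{9}{10}$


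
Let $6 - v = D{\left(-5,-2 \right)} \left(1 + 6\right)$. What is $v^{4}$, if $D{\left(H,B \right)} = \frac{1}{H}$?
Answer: $\frac{1874161}{625} \approx 2998.7$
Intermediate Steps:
$v = \frac{37}{5}$ ($v = 6 - \frac{1 + 6}{-5} = 6 - \left(- \frac{1}{5}\right) 7 = 6 - - \frac{7}{5} = 6 + \frac{7}{5} = \frac{37}{5} \approx 7.4$)
$v^{4} = \left(\frac{37}{5}\right)^{4} = \frac{1874161}{625}$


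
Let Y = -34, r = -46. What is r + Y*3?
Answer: -148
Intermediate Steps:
r + Y*3 = -46 - 34*3 = -46 - 102 = -148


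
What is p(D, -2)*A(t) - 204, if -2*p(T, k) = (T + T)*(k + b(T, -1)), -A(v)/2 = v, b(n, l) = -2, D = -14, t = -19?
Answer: -2332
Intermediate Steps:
A(v) = -2*v
p(T, k) = -T*(-2 + k) (p(T, k) = -(T + T)*(k - 2)/2 = -2*T*(-2 + k)/2 = -T*(-2 + k))
p(D, -2)*A(t) - 204 = (-14*(2 - 1*(-2)))*(-2*(-19)) - 204 = -14*(2 + 2)*38 - 204 = -14*4*38 - 204 = -56*38 - 204 = -2128 - 204 = -2332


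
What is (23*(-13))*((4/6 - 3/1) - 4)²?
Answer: -107939/9 ≈ -11993.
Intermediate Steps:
(23*(-13))*((4/6 - 3/1) - 4)² = -299*((4*(⅙) - 3*1) - 4)² = -299*((⅔ - 3) - 4)² = -299*(-7/3 - 4)² = -299*(-19/3)² = -299*361/9 = -107939/9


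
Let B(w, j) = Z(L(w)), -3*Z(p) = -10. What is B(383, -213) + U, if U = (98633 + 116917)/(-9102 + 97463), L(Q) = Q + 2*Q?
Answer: 1530260/265083 ≈ 5.7728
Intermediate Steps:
L(Q) = 3*Q
Z(p) = 10/3 (Z(p) = -1/3*(-10) = 10/3)
B(w, j) = 10/3
U = 215550/88361 ≈ 2.4394
B(383, -213) + U = 10/3 + 215550/88361 = 1530260/265083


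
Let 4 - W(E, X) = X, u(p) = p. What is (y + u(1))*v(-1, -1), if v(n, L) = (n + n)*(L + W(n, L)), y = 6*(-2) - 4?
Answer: 120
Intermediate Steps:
y = -16 (y = -12 - 4 = -16)
W(E, X) = 4 - X
v(n, L) = 8*n (v(n, L) = (n + n)*(L + (4 - L)) = (2*n)*4 = 8*n)
(y + u(1))*v(-1, -1) = (-16 + 1)*(8*(-1)) = -15*(-8) = 120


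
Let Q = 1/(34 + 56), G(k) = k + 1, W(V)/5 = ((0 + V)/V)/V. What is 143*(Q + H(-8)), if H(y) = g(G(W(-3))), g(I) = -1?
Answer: -12727/90 ≈ -141.41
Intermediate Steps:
W(V) = 5/V (W(V) = 5*(((0 + V)/V)/V) = 5*((V/V)/V) = 5*(1/V) = 5/V)
G(k) = 1 + k
Q = 1/90 ≈ 0.011111
H(y) = -1
143*(Q + H(-8)) = 143*(1/90 - 1) = 143*(-89/90) = -12727/90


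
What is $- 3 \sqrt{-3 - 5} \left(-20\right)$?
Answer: $120 i \sqrt{2} \approx 169.71 i$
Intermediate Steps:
$- 3 \sqrt{-3 - 5} \left(-20\right) = - 3 \sqrt{-8} \left(-20\right) = - 3 \cdot 2 i \sqrt{2} \left(-20\right) = - 6 i \sqrt{2} \left(-20\right) = 120 i \sqrt{2}$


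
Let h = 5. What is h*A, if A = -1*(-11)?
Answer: 55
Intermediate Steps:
A = 11
h*A = 5*11 = 55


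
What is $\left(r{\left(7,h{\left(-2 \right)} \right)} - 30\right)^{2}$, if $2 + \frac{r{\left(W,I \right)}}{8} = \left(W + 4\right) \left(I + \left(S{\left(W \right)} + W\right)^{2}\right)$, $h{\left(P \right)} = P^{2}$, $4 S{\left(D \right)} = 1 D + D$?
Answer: $100160064$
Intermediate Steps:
$S{\left(D \right)} = \frac{D}{2}$ ($S{\left(D \right)} = \frac{1 D + D}{4} = \frac{D + D}{4} = \frac{2 D}{4} = \frac{D}{2}$)
$r{\left(W,I \right)} = -16 + 8 \left(4 + W\right) \left(I + \frac{9 W^{2}}{4}\right)$ ($r{\left(W,I \right)} = -16 + 8 \left(W + 4\right) \left(I + \left(\frac{W}{2} + W\right)^{2}\right) = -16 + 8 \left(4 + W\right) \left(I + \left(\frac{3 W}{2}\right)^{2}\right) = -16 + 8 \left(4 + W\right) \left(I + \frac{9 W^{2}}{4}\right)$)
$\left(r{\left(7,h{\left(-2 \right)} \right)} - 30\right)^{2} = \left(\left(-16 + 18 \cdot 7^{3} + 32 \left(-2\right)^{2} + 72 \cdot 7^{2} + 8 \left(-2\right)^{2} \cdot 7\right) - 30\right)^{2} = \left(\left(-16 + 18 \cdot 343 + 32 \cdot 4 + 72 \cdot 49 + 8 \cdot 4 \cdot 7\right) - 30\right)^{2} = \left(\left(-16 + 6174 + 128 + 3528 + 224\right) - 30\right)^{2} = \left(10038 - 30\right)^{2} = 10008^{2} = 100160064$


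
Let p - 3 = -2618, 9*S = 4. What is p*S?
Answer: -10460/9 ≈ -1162.2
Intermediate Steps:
S = 4/9 (S = (⅑)*4 = 4/9 ≈ 0.44444)
p = -2615 (p = 3 - 2618 = -2615)
p*S = -2615*4/9 = -10460/9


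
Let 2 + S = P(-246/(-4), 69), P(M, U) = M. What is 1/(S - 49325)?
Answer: -2/98531 ≈ -2.0298e-5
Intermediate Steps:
S = 119/2 (S = -2 - 246/(-4) = -2 - 246*(-¼) = -2 + 123/2 = 119/2 ≈ 59.500)
1/(S - 49325) = 1/(119/2 - 49325) = 1/(-98531/2) = -2/98531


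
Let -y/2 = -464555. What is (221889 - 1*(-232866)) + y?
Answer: 1383865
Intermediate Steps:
y = 929110 (y = -2*(-464555) = 929110)
(221889 - 1*(-232866)) + y = (221889 - 1*(-232866)) + 929110 = (221889 + 232866) + 929110 = 454755 + 929110 = 1383865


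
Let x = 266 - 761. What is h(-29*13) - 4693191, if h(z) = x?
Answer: -4693686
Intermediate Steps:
x = -495
h(z) = -495
h(-29*13) - 4693191 = -495 - 4693191 = -4693686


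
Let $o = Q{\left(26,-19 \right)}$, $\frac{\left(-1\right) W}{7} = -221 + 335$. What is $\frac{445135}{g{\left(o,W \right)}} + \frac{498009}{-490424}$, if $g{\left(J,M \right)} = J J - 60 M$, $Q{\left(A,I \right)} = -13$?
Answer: $\frac{194376052799}{23564382776} \approx 8.2487$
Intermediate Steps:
$W = -798$ ($W = - 7 \left(-221 + 335\right) = \left(-7\right) 114 = -798$)
$o = -13$
$g{\left(J,M \right)} = J^{2} - 60 M$
$\frac{445135}{g{\left(o,W \right)}} + \frac{498009}{-490424} = \frac{445135}{\left(-13\right)^{2} - -47880} + \frac{498009}{-490424} = \frac{445135}{169 + 47880} + 498009 \left(- \frac{1}{490424}\right) = \frac{445135}{48049} - \frac{498009}{490424} = \frac{194376052799}{23564382776}$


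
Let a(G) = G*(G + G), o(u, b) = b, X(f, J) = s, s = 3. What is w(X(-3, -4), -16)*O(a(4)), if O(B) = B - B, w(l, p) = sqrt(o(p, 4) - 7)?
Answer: 0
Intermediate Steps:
X(f, J) = 3
a(G) = 2*G**2 (a(G) = G*(2*G) = 2*G**2)
w(l, p) = I*sqrt(3) (w(l, p) = sqrt(4 - 7) = sqrt(-3) = I*sqrt(3))
O(B) = 0
w(X(-3, -4), -16)*O(a(4)) = (I*sqrt(3))*0 = 0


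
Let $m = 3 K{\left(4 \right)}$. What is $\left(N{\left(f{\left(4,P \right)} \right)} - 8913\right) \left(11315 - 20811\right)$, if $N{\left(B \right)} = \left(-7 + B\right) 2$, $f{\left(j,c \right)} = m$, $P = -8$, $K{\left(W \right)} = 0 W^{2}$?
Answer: $84770792$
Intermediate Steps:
$K{\left(W \right)} = 0$
$m = 0$ ($m = 3 \cdot 0 = 0$)
$f{\left(j,c \right)} = 0$
$N{\left(B \right)} = -14 + 2 B$
$\left(N{\left(f{\left(4,P \right)} \right)} - 8913\right) \left(11315 - 20811\right) = \left(\left(-14 + 2 \cdot 0\right) - 8913\right) \left(11315 - 20811\right) = \left(\left(-14 + 0\right) - 8913\right) \left(-9496\right) = \left(-14 - 8913\right) \left(-9496\right) = \left(-8927\right) \left(-9496\right) = 84770792$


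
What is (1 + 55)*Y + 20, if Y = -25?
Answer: -1380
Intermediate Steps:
(1 + 55)*Y + 20 = (1 + 55)*(-25) + 20 = 56*(-25) + 20 = -1400 + 20 = -1380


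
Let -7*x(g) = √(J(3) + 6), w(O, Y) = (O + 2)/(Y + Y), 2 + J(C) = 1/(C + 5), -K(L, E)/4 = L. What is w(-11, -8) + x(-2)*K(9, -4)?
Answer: 9/16 + 9*√66/7 ≈ 11.008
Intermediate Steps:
K(L, E) = -4*L
J(C) = -2 + 1/(5 + C) (J(C) = -2 + 1/(C + 5) = -2 + 1/(5 + C))
w(O, Y) = (2 + O)/(2*Y) (w(O, Y) = (2 + O)/((2*Y)) = (2 + O)*(1/(2*Y)) = (2 + O)/(2*Y))
x(g) = -√66/28 (x(g) = -√((-9 - 2*3)/(5 + 3) + 6)/7 = -√((-9 - 6)/8 + 6)/7 = -√((⅛)*(-15) + 6)/7 = -√(-15/8 + 6)/7 = -√66/28)
w(-11, -8) + x(-2)*K(9, -4) = (½)*(2 - 11)/(-8) + (-√66/28)*(-4*9) = (½)*(-⅛)*(-9) - √66/28*(-36) = 9/16 + 9*√66/7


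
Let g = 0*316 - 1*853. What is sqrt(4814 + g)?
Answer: sqrt(3961) ≈ 62.936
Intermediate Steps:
g = -853 (g = 0 - 853 = -853)
sqrt(4814 + g) = sqrt(4814 - 853) = sqrt(3961)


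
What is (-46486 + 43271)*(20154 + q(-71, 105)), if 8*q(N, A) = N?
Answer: -518132615/8 ≈ -6.4767e+7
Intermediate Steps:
q(N, A) = N/8
(-46486 + 43271)*(20154 + q(-71, 105)) = (-46486 + 43271)*(20154 + (⅛)*(-71)) = -3215*(20154 - 71/8) = -3215*161161/8 = -518132615/8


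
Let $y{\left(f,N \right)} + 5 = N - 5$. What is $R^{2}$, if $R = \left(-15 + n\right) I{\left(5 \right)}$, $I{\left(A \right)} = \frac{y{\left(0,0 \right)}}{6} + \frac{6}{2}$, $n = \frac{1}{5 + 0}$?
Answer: $\frac{87616}{225} \approx 389.4$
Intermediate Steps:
$n = \frac{1}{5} \approx 0.2$
$y{\left(f,N \right)} = -10 + N$ ($y{\left(f,N \right)} = -5 + \left(N - 5\right) = -5 + \left(-5 + N\right) = -10 + N$)
$I{\left(A \right)} = \frac{4}{3}$ ($I{\left(A \right)} = \frac{-10 + 0}{6} + \frac{6}{2} = \left(-10\right) \frac{1}{6} + 6 \cdot \frac{1}{2} = - \frac{5}{3} + 3 = \frac{4}{3}$)
$R = - \frac{296}{15}$ ($R = \left(-15 + \frac{1}{5}\right) \frac{4}{3} = \left(- \frac{74}{5}\right) \frac{4}{3} = - \frac{296}{15} \approx -19.733$)
$R^{2} = \left(- \frac{296}{15}\right)^{2} = \frac{87616}{225}$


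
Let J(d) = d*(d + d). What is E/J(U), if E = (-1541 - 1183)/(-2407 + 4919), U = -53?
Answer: -681/3528104 ≈ -0.00019302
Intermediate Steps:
J(d) = 2*d² (J(d) = d*(2*d) = 2*d²)
E = -681/628 (E = -2724/2512 = -2724*1/2512 = -681/628 ≈ -1.0844)
E/J(U) = -681/(628*(2*(-53)²)) = -681/(628*(2*2809)) = -681/628/5618 = -681/628*1/5618 = -681/3528104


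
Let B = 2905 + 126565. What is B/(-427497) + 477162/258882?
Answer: 28411311829/18445213059 ≈ 1.5403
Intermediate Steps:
B = 129470
B/(-427497) + 477162/258882 = 129470/(-427497) + 477162/258882 = 129470*(-1/427497) + 477162*(1/258882) = -129470/427497 + 79527/43147 = 28411311829/18445213059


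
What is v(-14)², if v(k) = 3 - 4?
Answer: 1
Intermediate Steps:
v(k) = -1
v(-14)² = (-1)² = 1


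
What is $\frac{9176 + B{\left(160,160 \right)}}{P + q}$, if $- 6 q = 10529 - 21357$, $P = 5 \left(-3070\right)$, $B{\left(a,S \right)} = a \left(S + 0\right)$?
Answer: $- \frac{26082}{10159} \approx -2.5674$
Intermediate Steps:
$B{\left(a,S \right)} = S a$ ($B{\left(a,S \right)} = a S = S a$)
$P = -15350$
$q = \frac{5414}{3}$ ($q = - \frac{10529 - 21357}{6} = \left(- \frac{1}{6}\right) \left(-10828\right) = \frac{5414}{3} \approx 1804.7$)
$\frac{9176 + B{\left(160,160 \right)}}{P + q} = \frac{9176 + 160 \cdot 160}{-15350 + \frac{5414}{3}} = \frac{9176 + 25600}{- \frac{40636}{3}} = 34776 \left(- \frac{3}{40636}\right) = - \frac{26082}{10159}$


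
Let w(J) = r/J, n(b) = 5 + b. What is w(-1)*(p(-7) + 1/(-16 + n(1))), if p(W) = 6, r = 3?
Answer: -177/10 ≈ -17.700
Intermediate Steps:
w(J) = 3/J
w(-1)*(p(-7) + 1/(-16 + n(1))) = (3/(-1))*(6 + 1/(-16 + (5 + 1))) = (3*(-1))*(6 + 1/(-16 + 6)) = -3*(6 + 1/(-10)) = -3*(6 - ⅒) = -3*59/10 = -177/10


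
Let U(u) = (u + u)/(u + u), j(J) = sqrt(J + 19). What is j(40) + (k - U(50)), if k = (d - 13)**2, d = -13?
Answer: 675 + sqrt(59) ≈ 682.68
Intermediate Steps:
j(J) = sqrt(19 + J)
U(u) = 1 (U(u) = (2*u)/((2*u)) = (2*u)*(1/(2*u)) = 1)
k = 676 (k = (-13 - 13)**2 = (-26)**2 = 676)
j(40) + (k - U(50)) = sqrt(19 + 40) + (676 - 1*1) = sqrt(59) + (676 - 1) = sqrt(59) + 675 = 675 + sqrt(59)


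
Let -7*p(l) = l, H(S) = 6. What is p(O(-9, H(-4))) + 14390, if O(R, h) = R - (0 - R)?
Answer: 100748/7 ≈ 14393.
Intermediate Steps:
O(R, h) = 2*R (O(R, h) = R - (-1)*R = R + R = 2*R)
p(l) = -l/7
p(O(-9, H(-4))) + 14390 = -2*(-9)/7 + 14390 = -1/7*(-18) + 14390 = 18/7 + 14390 = 100748/7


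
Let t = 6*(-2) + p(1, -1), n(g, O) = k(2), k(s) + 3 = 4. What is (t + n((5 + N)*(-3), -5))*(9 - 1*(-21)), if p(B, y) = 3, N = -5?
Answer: -240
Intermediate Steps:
k(s) = 1 (k(s) = -3 + 4 = 1)
n(g, O) = 1
t = -9 (t = 6*(-2) + 3 = -12 + 3 = -9)
(t + n((5 + N)*(-3), -5))*(9 - 1*(-21)) = (-9 + 1)*(9 - 1*(-21)) = -8*(9 + 21) = -8*30 = -240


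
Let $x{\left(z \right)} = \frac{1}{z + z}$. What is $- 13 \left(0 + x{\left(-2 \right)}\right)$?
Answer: $\frac{13}{4} \approx 3.25$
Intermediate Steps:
$x{\left(z \right)} = \frac{1}{2 z}$
$- 13 \left(0 + x{\left(-2 \right)}\right) = - 13 \left(0 + \frac{1}{2 \left(-2\right)}\right) = - 13 \left(0 + \frac{1}{2} \left(- \frac{1}{2}\right)\right) = - 13 \left(0 - \frac{1}{4}\right) = \left(-13\right) \left(- \frac{1}{4}\right) = \frac{13}{4}$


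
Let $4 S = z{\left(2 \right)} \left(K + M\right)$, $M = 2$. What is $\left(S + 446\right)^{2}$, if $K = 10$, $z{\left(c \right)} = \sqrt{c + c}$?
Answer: $204304$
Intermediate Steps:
$z{\left(c \right)} = \sqrt{2} \sqrt{c}$ ($z{\left(c \right)} = \sqrt{2 c} = \sqrt{2} \sqrt{c}$)
$S = 6$ ($S = \frac{\sqrt{2} \sqrt{2} \left(10 + 2\right)}{4} = \frac{2 \cdot 12}{4} = \frac{1}{4} \cdot 24 = 6$)
$\left(S + 446\right)^{2} = \left(6 + 446\right)^{2} = 452^{2} = 204304$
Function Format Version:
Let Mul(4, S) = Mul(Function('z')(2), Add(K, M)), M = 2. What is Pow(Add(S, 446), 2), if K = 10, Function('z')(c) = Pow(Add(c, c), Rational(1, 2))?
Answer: 204304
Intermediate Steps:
Function('z')(c) = Mul(Pow(2, Rational(1, 2)), Pow(c, Rational(1, 2))) (Function('z')(c) = Pow(Mul(2, c), Rational(1, 2)) = Mul(Pow(2, Rational(1, 2)), Pow(c, Rational(1, 2))))
S = 6 (S = Mul(Rational(1, 4), Mul(Mul(Pow(2, Rational(1, 2)), Pow(2, Rational(1, 2))), Add(10, 2))) = Mul(Rational(1, 4), Mul(2, 12)) = Mul(Rational(1, 4), 24) = 6)
Pow(Add(S, 446), 2) = Pow(Add(6, 446), 2) = Pow(452, 2) = 204304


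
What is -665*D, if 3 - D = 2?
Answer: -665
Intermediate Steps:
D = 1 (D = 3 - 1*2 = 3 - 2 = 1)
-665*D = -665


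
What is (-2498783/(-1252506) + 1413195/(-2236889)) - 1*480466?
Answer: -1346125889647857227/2801716893834 ≈ -4.8046e+5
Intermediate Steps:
(-2498783/(-1252506) + 1413195/(-2236889)) - 1*480466 = (-2498783*(-1/1252506) + 1413195*(-1/2236889)) - 480466 = (2498783/1252506 - 1413195/2236889) - 480466 = 3819464989417/2801716893834 - 480466 = -1346125889647857227/2801716893834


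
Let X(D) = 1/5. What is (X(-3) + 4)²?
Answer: 441/25 ≈ 17.640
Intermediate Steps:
X(D) = ⅕
(X(-3) + 4)² = (⅕ + 4)² = (21/5)² = 441/25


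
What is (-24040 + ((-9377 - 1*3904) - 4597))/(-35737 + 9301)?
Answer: 20959/13218 ≈ 1.5856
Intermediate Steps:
(-24040 + ((-9377 - 1*3904) - 4597))/(-35737 + 9301) = (-24040 + ((-9377 - 3904) - 4597))/(-26436) = (-24040 + (-13281 - 4597))*(-1/26436) = (-24040 - 17878)*(-1/26436) = -41918*(-1/26436) = 20959/13218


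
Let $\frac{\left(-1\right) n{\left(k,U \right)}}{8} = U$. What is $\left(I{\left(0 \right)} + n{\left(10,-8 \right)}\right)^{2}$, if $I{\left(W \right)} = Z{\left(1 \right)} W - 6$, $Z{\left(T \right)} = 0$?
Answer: $3364$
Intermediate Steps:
$n{\left(k,U \right)} = - 8 U$
$I{\left(W \right)} = -6$ ($I{\left(W \right)} = 0 W - 6 = 0 - 6 = -6$)
$\left(I{\left(0 \right)} + n{\left(10,-8 \right)}\right)^{2} = \left(-6 - -64\right)^{2} = \left(-6 + 64\right)^{2} = 58^{2} = 3364$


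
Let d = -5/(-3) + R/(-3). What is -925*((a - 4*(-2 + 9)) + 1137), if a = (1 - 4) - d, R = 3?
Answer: -3067300/3 ≈ -1.0224e+6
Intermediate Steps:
d = ⅔ (d = -5/(-3) + 3/(-3) = -5*(-⅓) + 3*(-⅓) = 5/3 - 1 = ⅔ ≈ 0.66667)
a = -11/3 (a = (1 - 4) - 1*⅔ = -3 - ⅔ = -11/3 ≈ -3.6667)
-925*((a - 4*(-2 + 9)) + 1137) = -925*((-11/3 - 4*(-2 + 9)) + 1137) = -925*((-11/3 - 4*7) + 1137) = -925*((-11/3 - 28) + 1137) = -925*(-95/3 + 1137) = -925*3316/3 = -3067300/3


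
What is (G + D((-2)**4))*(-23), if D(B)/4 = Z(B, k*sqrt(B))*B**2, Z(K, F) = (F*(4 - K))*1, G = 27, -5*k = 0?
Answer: -621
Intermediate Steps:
k = 0 (k = -1/5*0 = 0)
Z(K, F) = F*(4 - K)
D(B) = 0 (D(B) = 4*(((0*sqrt(B))*(4 - B))*B**2) = 4*((0*(4 - B))*B**2) = 4*(0*B**2) = 4*0 = 0)
(G + D((-2)**4))*(-23) = (27 + 0)*(-23) = 27*(-23) = -621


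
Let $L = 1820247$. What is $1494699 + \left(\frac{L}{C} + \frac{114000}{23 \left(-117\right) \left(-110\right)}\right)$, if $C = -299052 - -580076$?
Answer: $\frac{4144615789222141}{2772863808} \approx 1.4947 \cdot 10^{6}$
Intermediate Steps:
$C = 281024$ ($C = -299052 + 580076 = 281024$)
$1494699 + \left(\frac{L}{C} + \frac{114000}{23 \left(-117\right) \left(-110\right)}\right) = 1494699 + \left(\frac{1820247}{281024} + \frac{114000}{23 \left(-117\right) \left(-110\right)}\right) = 1494699 + \left(1820247 \cdot \frac{1}{281024} + \frac{114000}{\left(-2691\right) \left(-110\right)}\right) = 1494699 + \left(\frac{1820247}{281024} + \frac{114000}{296010}\right) = 1494699 + \left(\frac{1820247}{281024} + 114000 \cdot \frac{1}{296010}\right) = 1494699 + \left(\frac{1820247}{281024} + \frac{3800}{9867}\right) = 1494699 + \frac{19028268349}{2772863808} = \frac{4144615789222141}{2772863808}$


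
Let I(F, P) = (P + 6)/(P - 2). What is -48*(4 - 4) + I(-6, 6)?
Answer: 3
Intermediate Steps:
I(F, P) = (6 + P)/(-2 + P)
-48*(4 - 4) + I(-6, 6) = -48*(4 - 4) + (6 + 6)/(-2 + 6) = -48*0 + 12/4 = 0 + (¼)*12 = 0 + 3 = 3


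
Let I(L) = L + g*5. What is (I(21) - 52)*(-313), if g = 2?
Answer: 6573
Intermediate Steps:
I(L) = 10 + L (I(L) = L + 2*5 = L + 10 = 10 + L)
(I(21) - 52)*(-313) = ((10 + 21) - 52)*(-313) = (31 - 52)*(-313) = -21*(-313) = 6573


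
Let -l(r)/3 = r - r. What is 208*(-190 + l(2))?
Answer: -39520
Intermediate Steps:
l(r) = 0 (l(r) = -3*(r - r) = -3*0 = 0)
208*(-190 + l(2)) = 208*(-190 + 0) = 208*(-190) = -39520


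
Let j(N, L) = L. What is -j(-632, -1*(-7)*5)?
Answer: -35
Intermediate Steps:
-j(-632, -1*(-7)*5) = -(-1*(-7))*5 = -7*5 = -1*35 = -35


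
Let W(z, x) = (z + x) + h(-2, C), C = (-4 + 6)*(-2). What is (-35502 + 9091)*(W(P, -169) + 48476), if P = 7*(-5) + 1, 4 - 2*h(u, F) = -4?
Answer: -1275043847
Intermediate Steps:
C = -4 (C = 2*(-2) = -4)
h(u, F) = 4 (h(u, F) = 2 - ½*(-4) = 2 + 2 = 4)
P = -34 (P = -35 + 1 = -34)
W(z, x) = 4 + x + z (W(z, x) = (z + x) + 4 = (x + z) + 4 = 4 + x + z)
(-35502 + 9091)*(W(P, -169) + 48476) = (-35502 + 9091)*((4 - 169 - 34) + 48476) = -26411*(-199 + 48476) = -26411*48277 = -1275043847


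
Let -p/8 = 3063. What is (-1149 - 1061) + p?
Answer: -26714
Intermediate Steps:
p = -24504 (p = -8*3063 = -24504)
(-1149 - 1061) + p = (-1149 - 1061) - 24504 = -2210 - 24504 = -26714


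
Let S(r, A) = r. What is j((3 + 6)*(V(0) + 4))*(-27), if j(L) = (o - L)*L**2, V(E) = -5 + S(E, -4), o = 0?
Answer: -19683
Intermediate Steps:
V(E) = -5 + E
j(L) = -L**3 (j(L) = (0 - L)*L**2 = (-L)*L**2 = -L**3)
j((3 + 6)*(V(0) + 4))*(-27) = -((3 + 6)*((-5 + 0) + 4))**3*(-27) = -(9*(-5 + 4))**3*(-27) = -(9*(-1))**3*(-27) = -1*(-9)**3*(-27) = -1*(-729)*(-27) = 729*(-27) = -19683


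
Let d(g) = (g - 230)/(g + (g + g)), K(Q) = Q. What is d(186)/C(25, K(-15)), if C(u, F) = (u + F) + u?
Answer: -22/9765 ≈ -0.0022529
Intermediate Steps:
C(u, F) = F + 2*u (C(u, F) = (F + u) + u = F + 2*u)
d(g) = (-230 + g)/(3*g) (d(g) = (-230 + g)/(g + 2*g) = (-230 + g)/((3*g)) = (-230 + g)*(1/(3*g)) = (-230 + g)/(3*g))
d(186)/C(25, K(-15)) = ((⅓)*(-230 + 186)/186)/(-15 + 2*25) = ((⅓)*(1/186)*(-44))/(-15 + 50) = -22/279/35 = -22/279*1/35 = -22/9765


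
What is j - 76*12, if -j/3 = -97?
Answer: -621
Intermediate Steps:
j = 291 (j = -3*(-97) = 291)
j - 76*12 = 291 - 76*12 = 291 - 912 = -621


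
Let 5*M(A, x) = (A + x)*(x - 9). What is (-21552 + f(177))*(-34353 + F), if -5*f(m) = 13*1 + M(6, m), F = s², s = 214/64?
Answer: 20030883195007/25600 ≈ 7.8246e+8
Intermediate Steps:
M(A, x) = (-9 + x)*(A + x)/5 (M(A, x) = ((A + x)*(x - 9))/5 = ((A + x)*(-9 + x))/5 = ((-9 + x)*(A + x))/5 = (-9 + x)*(A + x)/5)
s = 107/32 (s = 214*(1/64) = 107/32 ≈ 3.3438)
F = 11449/1024 (F = (107/32)² = 11449/1024 ≈ 11.181)
f(m) = -11/25 - m²/25 + 3*m/25 (f(m) = -(13*1 + (-9/5*6 - 9*m/5 + m²/5 + (⅕)*6*m))/5 = -(13 + (-54/5 - 9*m/5 + m²/5 + 6*m/5))/5 = -(13 + (-54/5 - 3*m/5 + m²/5))/5 = -(11/5 - 3*m/5 + m²/5)/5 = -11/25 - m²/25 + 3*m/25)
(-21552 + f(177))*(-34353 + F) = (-21552 + (-11/25 - 1/25*177² + (3/25)*177))*(-34353 + 11449/1024) = (-21552 + (-11/25 - 1/25*31329 + 531/25))*(-35166023/1024) = (-21552 + (-11/25 - 31329/25 + 531/25))*(-35166023/1024) = (-21552 - 30809/25)*(-35166023/1024) = -569609/25*(-35166023/1024) = 20030883195007/25600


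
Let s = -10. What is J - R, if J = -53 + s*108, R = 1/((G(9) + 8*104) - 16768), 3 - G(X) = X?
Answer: -18062285/15942 ≈ -1133.0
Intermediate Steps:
G(X) = 3 - X
R = -1/15942 (R = 1/(((3 - 1*9) + 8*104) - 16768) = 1/(((3 - 9) + 832) - 16768) = 1/((-6 + 832) - 16768) = 1/(826 - 16768) = 1/(-15942) = -1/15942 ≈ -6.2727e-5)
J = -1133 (J = -53 - 10*108 = -53 - 1080 = -1133)
J - R = -1133 - 1*(-1/15942) = -1133 + 1/15942 = -18062285/15942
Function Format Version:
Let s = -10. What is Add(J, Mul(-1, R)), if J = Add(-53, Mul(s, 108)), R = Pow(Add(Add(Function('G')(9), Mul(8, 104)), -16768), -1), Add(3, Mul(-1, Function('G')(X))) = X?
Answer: Rational(-18062285, 15942) ≈ -1133.0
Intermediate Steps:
Function('G')(X) = Add(3, Mul(-1, X))
R = Rational(-1, 15942) (R = Pow(Add(Add(Add(3, Mul(-1, 9)), Mul(8, 104)), -16768), -1) = Pow(Add(Add(Add(3, -9), 832), -16768), -1) = Pow(Add(Add(-6, 832), -16768), -1) = Pow(Add(826, -16768), -1) = Pow(-15942, -1) = Rational(-1, 15942) ≈ -6.2727e-5)
J = -1133 (J = Add(-53, Mul(-10, 108)) = Add(-53, -1080) = -1133)
Add(J, Mul(-1, R)) = Add(-1133, Mul(-1, Rational(-1, 15942))) = Add(-1133, Rational(1, 15942)) = Rational(-18062285, 15942)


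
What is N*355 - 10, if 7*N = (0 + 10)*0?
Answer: -10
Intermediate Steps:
N = 0 (N = ((0 + 10)*0)/7 = (10*0)/7 = (⅐)*0 = 0)
N*355 - 10 = 0*355 - 10 = 0 - 10 = -10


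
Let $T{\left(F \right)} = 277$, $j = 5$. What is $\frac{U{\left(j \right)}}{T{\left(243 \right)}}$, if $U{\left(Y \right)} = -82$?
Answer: $- \frac{82}{277} \approx -0.29603$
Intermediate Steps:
$\frac{U{\left(j \right)}}{T{\left(243 \right)}} = - \frac{82}{277}$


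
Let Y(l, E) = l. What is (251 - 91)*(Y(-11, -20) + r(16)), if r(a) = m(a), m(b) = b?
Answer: 800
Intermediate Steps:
r(a) = a
(251 - 91)*(Y(-11, -20) + r(16)) = (251 - 91)*(-11 + 16) = 160*5 = 800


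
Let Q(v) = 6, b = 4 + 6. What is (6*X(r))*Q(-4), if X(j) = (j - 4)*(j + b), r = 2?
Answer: -864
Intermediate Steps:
b = 10
X(j) = (-4 + j)*(10 + j) (X(j) = (j - 4)*(j + 10) = (-4 + j)*(10 + j))
(6*X(r))*Q(-4) = (6*(-40 + 2**2 + 6*2))*6 = (6*(-40 + 4 + 12))*6 = (6*(-24))*6 = -144*6 = -864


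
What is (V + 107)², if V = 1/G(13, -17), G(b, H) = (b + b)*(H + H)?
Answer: 8946700569/781456 ≈ 11449.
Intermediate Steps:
G(b, H) = 4*H*b (G(b, H) = (2*b)*(2*H) = 4*H*b)
V = -1/884 (V = 1/(4*(-17)*13) = 1/(-884) = -1/884 ≈ -0.0011312)
(V + 107)² = (-1/884 + 107)² = (94587/884)² = 8946700569/781456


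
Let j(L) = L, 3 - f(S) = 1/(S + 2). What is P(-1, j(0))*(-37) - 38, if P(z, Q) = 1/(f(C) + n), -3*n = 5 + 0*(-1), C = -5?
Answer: -301/5 ≈ -60.200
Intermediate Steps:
f(S) = 3 - 1/(2 + S) (f(S) = 3 - 1/(S + 2) = 3 - 1/(2 + S))
n = -5/3 (n = -(5 + 0*(-1))/3 = -(5 + 0)/3 = -⅓*5 = -5/3 ≈ -1.6667)
P(z, Q) = ⅗ (P(z, Q) = 1/((5 + 3*(-5))/(2 - 5) - 5/3) = 1/((5 - 15)/(-3) - 5/3) = 1/(-⅓*(-10) - 5/3) = 1/(10/3 - 5/3) = 1/(5/3) = ⅗)
P(-1, j(0))*(-37) - 38 = (⅗)*(-37) - 38 = -111/5 - 38 = -301/5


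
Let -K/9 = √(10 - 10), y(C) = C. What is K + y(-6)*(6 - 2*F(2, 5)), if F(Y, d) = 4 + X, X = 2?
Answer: 36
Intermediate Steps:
F(Y, d) = 6 (F(Y, d) = 4 + 2 = 6)
K = 0 (K = -9*√(10 - 10) = -9*√0 = -9*0 = 0)
K + y(-6)*(6 - 2*F(2, 5)) = 0 - 6*(6 - 2*6) = 0 - 6*(6 - 12) = 0 - 6*(-6) = 0 + 36 = 36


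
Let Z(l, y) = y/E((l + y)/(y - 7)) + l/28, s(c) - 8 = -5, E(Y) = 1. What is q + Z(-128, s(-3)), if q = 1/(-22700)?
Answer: -249707/158900 ≈ -1.5715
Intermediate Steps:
s(c) = 3 (s(c) = 8 - 5 = 3)
q = -1/22700 ≈ -4.4053e-5
Z(l, y) = y + l/28 (Z(l, y) = y/1 + l/28 = y*1 + l*(1/28) = y + l/28)
q + Z(-128, s(-3)) = -1/22700 + (3 + (1/28)*(-128)) = -1/22700 + (3 - 32/7) = -1/22700 - 11/7 = -249707/158900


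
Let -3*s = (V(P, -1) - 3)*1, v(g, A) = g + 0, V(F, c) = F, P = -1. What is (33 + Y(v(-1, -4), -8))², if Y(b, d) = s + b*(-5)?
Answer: 13924/9 ≈ 1547.1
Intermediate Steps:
v(g, A) = g
s = 4/3 (s = -(-1 - 3)/3 = -(-4)/3 = -⅓*(-4) = 4/3 ≈ 1.3333)
Y(b, d) = 4/3 - 5*b (Y(b, d) = 4/3 + b*(-5) = 4/3 - 5*b)
(33 + Y(v(-1, -4), -8))² = (33 + (4/3 - 5*(-1)))² = (33 + (4/3 + 5))² = (33 + 19/3)² = (118/3)² = 13924/9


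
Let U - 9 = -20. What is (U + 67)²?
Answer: 3136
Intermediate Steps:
U = -11 (U = 9 - 20 = -11)
(U + 67)² = (-11 + 67)² = 56² = 3136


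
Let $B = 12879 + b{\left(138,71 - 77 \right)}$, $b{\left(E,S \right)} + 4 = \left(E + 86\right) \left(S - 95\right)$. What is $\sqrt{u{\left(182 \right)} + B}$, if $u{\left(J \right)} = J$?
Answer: $3 i \sqrt{1063} \approx 97.811 i$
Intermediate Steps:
$b{\left(E,S \right)} = -4 + \left(-95 + S\right) \left(86 + E\right)$ ($b{\left(E,S \right)} = -4 + \left(E + 86\right) \left(S - 95\right) = -4 + \left(86 + E\right) \left(-95 + S\right) = -4 + \left(-95 + S\right) \left(86 + E\right)$)
$B = -9749$ ($B = 12879 + \left(-8174 - 13110 + 86 \left(71 - 77\right) + 138 \left(71 - 77\right)\right) = 12879 + \left(-8174 - 13110 + 86 \left(-6\right) + 138 \left(-6\right)\right) = 12879 - 22628 = -9749$)
$\sqrt{u{\left(182 \right)} + B} = \sqrt{182 - 9749} = \sqrt{-9567} = 3 i \sqrt{1063}$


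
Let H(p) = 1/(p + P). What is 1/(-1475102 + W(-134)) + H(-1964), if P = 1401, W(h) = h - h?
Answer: -1475665/830482426 ≈ -0.0017769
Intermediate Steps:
W(h) = 0
H(p) = 1/(1401 + p) (H(p) = 1/(p + 1401) = 1/(1401 + p))
1/(-1475102 + W(-134)) + H(-1964) = 1/(-1475102 + 0) + 1/(1401 - 1964) = 1/(-1475102) + 1/(-563) = -1/1475102 - 1/563 = -1475665/830482426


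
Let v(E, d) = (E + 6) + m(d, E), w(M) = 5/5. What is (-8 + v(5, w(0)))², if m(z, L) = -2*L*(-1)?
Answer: 169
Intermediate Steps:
w(M) = 1 (w(M) = 5*(⅕) = 1)
m(z, L) = 2*L
v(E, d) = 6 + 3*E (v(E, d) = (E + 6) + 2*E = (6 + E) + 2*E = 6 + 3*E)
(-8 + v(5, w(0)))² = (-8 + (6 + 3*5))² = (-8 + (6 + 15))² = (-8 + 21)² = 13² = 169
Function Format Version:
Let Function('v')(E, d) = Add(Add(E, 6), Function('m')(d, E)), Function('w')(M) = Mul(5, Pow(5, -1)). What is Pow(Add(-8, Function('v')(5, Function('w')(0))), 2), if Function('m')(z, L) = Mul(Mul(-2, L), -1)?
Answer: 169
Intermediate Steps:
Function('w')(M) = 1 (Function('w')(M) = Mul(5, Rational(1, 5)) = 1)
Function('m')(z, L) = Mul(2, L)
Function('v')(E, d) = Add(6, Mul(3, E)) (Function('v')(E, d) = Add(Add(E, 6), Mul(2, E)) = Add(Add(6, E), Mul(2, E)) = Add(6, Mul(3, E)))
Pow(Add(-8, Function('v')(5, Function('w')(0))), 2) = Pow(Add(-8, Add(6, Mul(3, 5))), 2) = Pow(Add(-8, Add(6, 15)), 2) = Pow(Add(-8, 21), 2) = Pow(13, 2) = 169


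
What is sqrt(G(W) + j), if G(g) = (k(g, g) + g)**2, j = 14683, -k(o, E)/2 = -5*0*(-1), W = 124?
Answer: sqrt(30059) ≈ 173.38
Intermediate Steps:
k(o, E) = 0 (k(o, E) = -2*(-5*0)*(-1) = -0*(-1) = -2*0 = 0)
G(g) = g**2 (G(g) = (0 + g)**2 = g**2)
sqrt(G(W) + j) = sqrt(124**2 + 14683) = sqrt(15376 + 14683) = sqrt(30059)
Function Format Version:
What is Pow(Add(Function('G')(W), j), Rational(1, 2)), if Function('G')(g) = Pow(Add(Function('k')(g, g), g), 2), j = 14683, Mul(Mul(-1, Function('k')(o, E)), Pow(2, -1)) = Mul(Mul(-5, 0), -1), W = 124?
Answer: Pow(30059, Rational(1, 2)) ≈ 173.38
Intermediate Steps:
Function('k')(o, E) = 0 (Function('k')(o, E) = Mul(-2, Mul(Mul(-5, 0), -1)) = Mul(-2, Mul(0, -1)) = Mul(-2, 0) = 0)
Function('G')(g) = Pow(g, 2) (Function('G')(g) = Pow(Add(0, g), 2) = Pow(g, 2))
Pow(Add(Function('G')(W), j), Rational(1, 2)) = Pow(Add(Pow(124, 2), 14683), Rational(1, 2)) = Pow(Add(15376, 14683), Rational(1, 2)) = Pow(30059, Rational(1, 2))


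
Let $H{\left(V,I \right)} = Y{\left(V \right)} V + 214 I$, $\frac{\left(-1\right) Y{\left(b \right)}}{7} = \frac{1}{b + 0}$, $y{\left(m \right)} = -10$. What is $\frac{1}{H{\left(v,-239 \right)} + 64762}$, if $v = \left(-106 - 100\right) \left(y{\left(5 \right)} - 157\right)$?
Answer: $\frac{1}{13609} \approx 7.3481 \cdot 10^{-5}$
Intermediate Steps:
$v = 34402$ ($v = \left(-106 - 100\right) \left(-10 - 157\right) = \left(-206\right) \left(-167\right) = 34402$)
$Y{\left(b \right)} = - \frac{7}{b}$ ($Y{\left(b \right)} = - \frac{7}{b + 0} = - \frac{7}{b}$)
$H{\left(V,I \right)} = -7 + 214 I$ ($H{\left(V,I \right)} = - \frac{7}{V} V + 214 I = -7 + 214 I$)
$\frac{1}{H{\left(v,-239 \right)} + 64762} = \frac{1}{\left(-7 + 214 \left(-239\right)\right) + 64762} = \frac{1}{\left(-7 - 51146\right) + 64762} = \frac{1}{-51153 + 64762} = \frac{1}{13609}$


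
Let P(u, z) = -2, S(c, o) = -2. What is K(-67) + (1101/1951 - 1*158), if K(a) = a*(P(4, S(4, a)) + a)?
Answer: 8712316/1951 ≈ 4465.6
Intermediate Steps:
K(a) = a*(-2 + a)
K(-67) + (1101/1951 - 1*158) = -67*(-2 - 67) + (1101/1951 - 1*158) = -67*(-69) + (1101*(1/1951) - 158) = 4623 + (1101/1951 - 158) = 4623 - 307157/1951 = 8712316/1951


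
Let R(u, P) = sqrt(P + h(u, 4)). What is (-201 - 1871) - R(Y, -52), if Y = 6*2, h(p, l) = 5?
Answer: -2072 - I*sqrt(47) ≈ -2072.0 - 6.8557*I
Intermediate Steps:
Y = 12
R(u, P) = sqrt(5 + P) (R(u, P) = sqrt(P + 5) = sqrt(5 + P))
(-201 - 1871) - R(Y, -52) = (-201 - 1871) - sqrt(5 - 52) = -2072 - sqrt(-47) = -2072 - I*sqrt(47)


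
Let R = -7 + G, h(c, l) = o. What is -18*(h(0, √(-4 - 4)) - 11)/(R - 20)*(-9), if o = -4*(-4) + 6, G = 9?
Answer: -99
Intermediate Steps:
o = 22 (o = 16 + 6 = 22)
h(c, l) = 22
R = 2 (R = -7 + 9 = 2)
-18*(h(0, √(-4 - 4)) - 11)/(R - 20)*(-9) = -18*(22 - 11)/(2 - 20)*(-9) = -198/(-18)*(-9) = -198*(-1)/18*(-9) = -18*(-11/18)*(-9) = 11*(-9) = -99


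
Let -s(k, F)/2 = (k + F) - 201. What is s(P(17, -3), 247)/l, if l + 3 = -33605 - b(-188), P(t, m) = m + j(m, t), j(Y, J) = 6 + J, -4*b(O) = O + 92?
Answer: 33/8408 ≈ 0.0039248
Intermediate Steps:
b(O) = -23 - O/4 (b(O) = -(O + 92)/4 = -(92 + O)/4 = -23 - O/4)
P(t, m) = 6 + m + t (P(t, m) = m + (6 + t) = 6 + m + t)
s(k, F) = 402 - 2*F - 2*k (s(k, F) = -2*((k + F) - 201) = -2*((F + k) - 201) = -2*(-201 + F + k) = 402 - 2*F - 2*k)
l = -33632 (l = -3 + (-33605 - (-23 - 1/4*(-188))) = -3 + (-33605 - (-23 + 47)) = -3 + (-33605 - 1*24) = -3 + (-33605 - 24) = -3 - 33629 = -33632)
s(P(17, -3), 247)/l = (402 - 2*247 - 2*(6 - 3 + 17))/(-33632) = (402 - 494 - 2*20)*(-1/33632) = (402 - 494 - 40)*(-1/33632) = -132*(-1/33632) = 33/8408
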